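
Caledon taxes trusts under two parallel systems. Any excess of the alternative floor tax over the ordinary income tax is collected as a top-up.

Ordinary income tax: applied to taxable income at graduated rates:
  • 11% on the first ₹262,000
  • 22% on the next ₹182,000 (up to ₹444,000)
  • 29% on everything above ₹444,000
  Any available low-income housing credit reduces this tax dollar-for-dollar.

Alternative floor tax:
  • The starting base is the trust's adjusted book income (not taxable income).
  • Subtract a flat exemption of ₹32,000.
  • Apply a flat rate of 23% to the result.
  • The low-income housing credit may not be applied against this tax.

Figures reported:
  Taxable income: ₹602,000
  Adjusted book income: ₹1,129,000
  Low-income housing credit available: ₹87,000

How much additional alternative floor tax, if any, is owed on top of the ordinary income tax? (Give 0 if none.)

Alternative floor tax:
  Base (adjusted book income): ₹1,129,000
  Less exemption ₹32,000 → base ₹1,097,000
  ₹1,097,000 × 23% = ₹252,310

Ordinary income tax:
  ₹262,000 × 11% = ₹28,820
  ₹182,000 × 22% = ₹40,040
  ₹158,000 × 29% = ₹45,820
  → ₹114,680
  Less low-income housing credit ₹87,000 → ₹27,680

Excess of alternative floor tax over ordinary income tax: ₹252,310 − ₹27,680 = ₹224,630.

₹224,630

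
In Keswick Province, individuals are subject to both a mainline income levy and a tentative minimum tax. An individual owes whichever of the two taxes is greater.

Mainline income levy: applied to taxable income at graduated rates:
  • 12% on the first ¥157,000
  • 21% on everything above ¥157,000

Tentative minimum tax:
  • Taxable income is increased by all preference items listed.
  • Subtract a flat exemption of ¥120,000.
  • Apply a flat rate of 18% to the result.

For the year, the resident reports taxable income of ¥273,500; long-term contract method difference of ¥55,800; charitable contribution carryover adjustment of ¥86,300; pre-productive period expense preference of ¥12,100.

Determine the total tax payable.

¥55,386

Tentative minimum tax:
  Adjusted income: ¥273,500 + ¥55,800 + ¥86,300 + ¥12,100 = ¥427,700
  Less exemption ¥120,000 → base ¥307,700
  ¥307,700 × 18% = ¥55,386

Mainline income levy:
  ¥157,000 × 12% = ¥18,840
  ¥116,500 × 21% = ¥24,465
  → ¥43,305

¥55,386 > ¥43,305, so the tentative minimum tax is the binding amount.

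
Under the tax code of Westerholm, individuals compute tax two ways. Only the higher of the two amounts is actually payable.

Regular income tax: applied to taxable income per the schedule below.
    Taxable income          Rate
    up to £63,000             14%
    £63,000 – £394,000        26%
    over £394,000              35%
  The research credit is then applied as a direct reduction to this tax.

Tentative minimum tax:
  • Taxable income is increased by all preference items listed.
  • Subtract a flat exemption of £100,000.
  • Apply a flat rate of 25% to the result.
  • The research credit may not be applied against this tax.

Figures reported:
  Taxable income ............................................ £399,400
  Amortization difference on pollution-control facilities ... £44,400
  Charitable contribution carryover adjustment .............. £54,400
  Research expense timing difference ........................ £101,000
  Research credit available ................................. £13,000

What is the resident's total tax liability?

Regular income tax:
  £63,000 × 14% = £8,820
  £331,000 × 26% = £86,060
  £5,400 × 35% = £1,890
  → £96,770
  Less research credit £13,000 → £83,770

Tentative minimum tax:
  Adjusted income: £399,400 + £44,400 + £54,400 + £101,000 = £599,200
  Less exemption £100,000 → base £499,200
  £499,200 × 25% = £124,800

£124,800 > £83,770, so the tentative minimum tax is the binding amount.

£124,800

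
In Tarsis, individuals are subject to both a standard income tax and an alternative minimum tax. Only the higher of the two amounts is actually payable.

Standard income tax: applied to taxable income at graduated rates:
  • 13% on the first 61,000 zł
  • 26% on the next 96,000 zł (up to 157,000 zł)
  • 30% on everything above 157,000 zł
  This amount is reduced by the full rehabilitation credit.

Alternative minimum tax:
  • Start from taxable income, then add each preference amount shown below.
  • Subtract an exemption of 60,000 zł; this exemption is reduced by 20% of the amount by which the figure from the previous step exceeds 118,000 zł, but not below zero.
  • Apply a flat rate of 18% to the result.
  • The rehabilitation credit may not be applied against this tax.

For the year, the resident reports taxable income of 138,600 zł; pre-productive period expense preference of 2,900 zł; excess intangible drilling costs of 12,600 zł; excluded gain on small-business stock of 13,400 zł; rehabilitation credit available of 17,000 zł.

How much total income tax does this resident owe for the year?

Standard income tax:
  61,000 zł × 13% = 7,930 zł
  77,600 zł × 26% = 20,176 zł
  → 28,106 zł
  Less rehabilitation credit 17,000 zł → 11,106 zł

Alternative minimum tax:
  Adjusted income: 138,600 zł + 2,900 zł + 12,600 zł + 13,400 zł = 167,500 zł
  Exemption: 60,000 zł − 20% × (167,500 zł − 118,000 zł) = 60,000 zł − 9,900 zł = 50,100 zł
  Base: 167,500 zł − 50,100 zł = 117,400 zł
  117,400 zł × 18% = 21,132 zł

21,132 zł > 11,106 zł, so the alternative minimum tax is the binding amount.

21,132 zł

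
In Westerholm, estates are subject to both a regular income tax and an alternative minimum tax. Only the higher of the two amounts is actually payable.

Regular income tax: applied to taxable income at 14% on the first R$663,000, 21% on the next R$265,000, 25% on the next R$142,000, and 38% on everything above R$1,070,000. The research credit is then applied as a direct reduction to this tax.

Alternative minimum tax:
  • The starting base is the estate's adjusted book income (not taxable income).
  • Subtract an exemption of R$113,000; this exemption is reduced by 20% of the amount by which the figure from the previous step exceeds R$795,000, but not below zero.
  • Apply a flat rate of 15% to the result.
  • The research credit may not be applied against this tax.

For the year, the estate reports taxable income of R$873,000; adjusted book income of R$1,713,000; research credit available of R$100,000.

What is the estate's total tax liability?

R$256,950

Alternative minimum tax:
  Base (adjusted book income): R$1,713,000
  Exemption: 20% × (R$1,713,000 − R$795,000) = R$183,600 ≥ R$113,000, so the exemption is fully phased out
  Base: R$1,713,000 − R$0 = R$1,713,000
  R$1,713,000 × 15% = R$256,950

Regular income tax:
  R$663,000 × 14% = R$92,820
  R$210,000 × 21% = R$44,100
  → R$136,920
  Less research credit R$100,000 → R$36,920

R$256,950 > R$36,920, so the alternative minimum tax is the binding amount.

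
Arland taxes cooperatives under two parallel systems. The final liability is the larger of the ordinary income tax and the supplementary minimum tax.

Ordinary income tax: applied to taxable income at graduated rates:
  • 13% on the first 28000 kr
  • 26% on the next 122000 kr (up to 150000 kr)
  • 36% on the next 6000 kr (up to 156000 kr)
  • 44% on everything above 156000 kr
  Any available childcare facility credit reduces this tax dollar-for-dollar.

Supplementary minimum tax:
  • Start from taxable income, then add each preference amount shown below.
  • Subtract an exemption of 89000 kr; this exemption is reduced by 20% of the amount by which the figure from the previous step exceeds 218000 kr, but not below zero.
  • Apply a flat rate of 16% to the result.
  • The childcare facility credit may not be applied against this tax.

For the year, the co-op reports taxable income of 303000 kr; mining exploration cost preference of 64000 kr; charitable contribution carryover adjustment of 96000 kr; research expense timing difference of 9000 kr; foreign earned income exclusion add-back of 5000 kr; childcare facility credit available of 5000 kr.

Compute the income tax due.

Ordinary income tax:
  28000 kr × 13% = 3640 kr
  122000 kr × 26% = 31720 kr
  6000 kr × 36% = 2160 kr
  147000 kr × 44% = 64680 kr
  → 102200 kr
  Less childcare facility credit 5000 kr → 97200 kr

Supplementary minimum tax:
  Adjusted income: 303000 kr + 64000 kr + 96000 kr + 9000 kr + 5000 kr = 477000 kr
  Exemption: 89000 kr − 20% × (477000 kr − 218000 kr) = 89000 kr − 51800 kr = 37200 kr
  Base: 477000 kr − 37200 kr = 439800 kr
  439800 kr × 16% = 70368 kr

97200 kr > 70368 kr, so the ordinary income tax governs.

97200 kr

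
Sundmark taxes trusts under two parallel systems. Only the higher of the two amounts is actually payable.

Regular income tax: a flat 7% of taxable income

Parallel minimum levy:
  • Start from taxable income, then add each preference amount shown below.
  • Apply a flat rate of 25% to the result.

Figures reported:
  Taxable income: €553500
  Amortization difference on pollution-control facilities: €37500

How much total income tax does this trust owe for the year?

Regular income tax:
  €553500 × 7% = €38745

Parallel minimum levy:
  Adjusted income: €553500 + €37500 = €591000
  €591000 × 25% = €147750

€147750 > €38745, so the parallel minimum levy is the binding amount.

€147750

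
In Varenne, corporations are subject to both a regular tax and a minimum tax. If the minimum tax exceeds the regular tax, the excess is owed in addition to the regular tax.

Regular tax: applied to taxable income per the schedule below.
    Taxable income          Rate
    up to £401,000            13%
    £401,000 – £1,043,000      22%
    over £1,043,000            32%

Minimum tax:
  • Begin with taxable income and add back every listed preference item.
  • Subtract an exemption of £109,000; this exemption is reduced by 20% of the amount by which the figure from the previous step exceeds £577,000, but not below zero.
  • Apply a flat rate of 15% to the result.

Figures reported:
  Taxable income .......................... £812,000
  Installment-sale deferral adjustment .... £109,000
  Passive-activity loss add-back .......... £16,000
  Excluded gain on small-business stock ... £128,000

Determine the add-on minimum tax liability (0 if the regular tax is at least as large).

Minimum tax:
  Adjusted income: £812,000 + £109,000 + £16,000 + £128,000 = £1,065,000
  Exemption: £109,000 − 20% × (£1,065,000 − £577,000) = £109,000 − £97,600 = £11,400
  Base: £1,065,000 − £11,400 = £1,053,600
  £1,053,600 × 15% = £158,040

Regular tax:
  £401,000 × 13% = £52,130
  £411,000 × 22% = £90,420
  → £142,550

Excess of minimum tax over regular tax: £158,040 − £142,550 = £15,490.

£15,490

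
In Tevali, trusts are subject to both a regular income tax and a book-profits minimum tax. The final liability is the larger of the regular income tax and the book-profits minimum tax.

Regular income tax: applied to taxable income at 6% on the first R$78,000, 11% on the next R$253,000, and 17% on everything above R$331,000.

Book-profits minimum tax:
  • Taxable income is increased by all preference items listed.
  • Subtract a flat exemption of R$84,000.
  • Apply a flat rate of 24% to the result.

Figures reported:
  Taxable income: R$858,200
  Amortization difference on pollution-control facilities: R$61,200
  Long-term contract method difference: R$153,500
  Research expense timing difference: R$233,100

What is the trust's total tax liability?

Book-profits minimum tax:
  Adjusted income: R$858,200 + R$61,200 + R$153,500 + R$233,100 = R$1,306,000
  Less exemption R$84,000 → base R$1,222,000
  R$1,222,000 × 24% = R$293,280

Regular income tax:
  R$78,000 × 6% = R$4,680
  R$253,000 × 11% = R$27,830
  R$527,200 × 17% = R$89,624
  → R$122,134

R$293,280 > R$122,134, so the book-profits minimum tax is the binding amount.

R$293,280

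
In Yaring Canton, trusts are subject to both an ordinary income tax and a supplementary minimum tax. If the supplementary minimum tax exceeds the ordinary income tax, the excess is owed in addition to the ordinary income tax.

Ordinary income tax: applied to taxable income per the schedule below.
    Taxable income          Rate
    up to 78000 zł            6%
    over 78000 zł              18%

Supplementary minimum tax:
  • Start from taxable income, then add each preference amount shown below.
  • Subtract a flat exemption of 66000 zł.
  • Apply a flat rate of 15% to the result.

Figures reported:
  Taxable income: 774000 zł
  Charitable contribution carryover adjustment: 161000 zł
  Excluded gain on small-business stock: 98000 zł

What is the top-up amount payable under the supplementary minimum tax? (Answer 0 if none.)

15090 zł

Ordinary income tax:
  78000 zł × 6% = 4680 zł
  696000 zł × 18% = 125280 zł
  → 129960 zł

Supplementary minimum tax:
  Adjusted income: 774000 zł + 161000 zł + 98000 zł = 1033000 zł
  Less exemption 66000 zł → base 967000 zł
  967000 zł × 15% = 145050 zł

Excess of supplementary minimum tax over ordinary income tax: 145050 zł − 129960 zł = 15090 zł.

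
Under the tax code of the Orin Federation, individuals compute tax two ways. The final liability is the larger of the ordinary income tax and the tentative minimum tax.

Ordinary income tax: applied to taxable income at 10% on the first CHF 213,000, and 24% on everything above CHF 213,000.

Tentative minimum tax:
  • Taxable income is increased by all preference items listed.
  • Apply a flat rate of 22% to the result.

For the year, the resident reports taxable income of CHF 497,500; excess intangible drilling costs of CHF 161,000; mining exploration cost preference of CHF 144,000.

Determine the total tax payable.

CHF 176,550

Tentative minimum tax:
  Adjusted income: CHF 497,500 + CHF 161,000 + CHF 144,000 = CHF 802,500
  CHF 802,500 × 22% = CHF 176,550

Ordinary income tax:
  CHF 213,000 × 10% = CHF 21,300
  CHF 284,500 × 24% = CHF 68,280
  → CHF 89,580

CHF 176,550 > CHF 89,580, so the tentative minimum tax is the binding amount.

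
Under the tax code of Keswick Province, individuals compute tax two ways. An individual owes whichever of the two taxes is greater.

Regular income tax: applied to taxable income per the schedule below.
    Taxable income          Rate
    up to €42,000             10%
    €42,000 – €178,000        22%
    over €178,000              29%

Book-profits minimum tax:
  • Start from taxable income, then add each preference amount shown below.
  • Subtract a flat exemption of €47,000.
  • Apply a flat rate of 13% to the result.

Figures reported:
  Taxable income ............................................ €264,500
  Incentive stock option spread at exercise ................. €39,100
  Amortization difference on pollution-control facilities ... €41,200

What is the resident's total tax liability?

€59,205

Book-profits minimum tax:
  Adjusted income: €264,500 + €39,100 + €41,200 = €344,800
  Less exemption €47,000 → base €297,800
  €297,800 × 13% = €38,714

Regular income tax:
  €42,000 × 10% = €4,200
  €136,000 × 22% = €29,920
  €86,500 × 29% = €25,085
  → €59,205

€59,205 > €38,714, so the regular income tax governs.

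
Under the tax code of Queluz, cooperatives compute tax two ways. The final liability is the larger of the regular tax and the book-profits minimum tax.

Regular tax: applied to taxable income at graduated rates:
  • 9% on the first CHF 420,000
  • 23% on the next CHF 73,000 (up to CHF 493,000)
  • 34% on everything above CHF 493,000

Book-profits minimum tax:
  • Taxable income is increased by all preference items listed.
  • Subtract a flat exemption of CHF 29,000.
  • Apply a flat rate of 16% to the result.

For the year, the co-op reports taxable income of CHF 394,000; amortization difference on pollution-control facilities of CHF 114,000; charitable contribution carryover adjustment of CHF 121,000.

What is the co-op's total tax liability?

CHF 96,000

Regular tax:
  CHF 394,000 × 9% = CHF 35,460

Book-profits minimum tax:
  Adjusted income: CHF 394,000 + CHF 114,000 + CHF 121,000 = CHF 629,000
  Less exemption CHF 29,000 → base CHF 600,000
  CHF 600,000 × 16% = CHF 96,000

CHF 96,000 > CHF 35,460, so the book-profits minimum tax is the binding amount.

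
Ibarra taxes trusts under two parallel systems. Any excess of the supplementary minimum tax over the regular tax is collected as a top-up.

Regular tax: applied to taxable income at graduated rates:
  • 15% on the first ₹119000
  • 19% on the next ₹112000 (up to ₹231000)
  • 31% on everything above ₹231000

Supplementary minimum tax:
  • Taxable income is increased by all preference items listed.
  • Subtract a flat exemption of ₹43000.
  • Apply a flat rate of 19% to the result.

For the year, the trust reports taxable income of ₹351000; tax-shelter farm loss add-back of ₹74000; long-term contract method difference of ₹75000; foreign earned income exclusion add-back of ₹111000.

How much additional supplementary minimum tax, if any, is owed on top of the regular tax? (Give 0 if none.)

₹31590

Regular tax:
  ₹119000 × 15% = ₹17850
  ₹112000 × 19% = ₹21280
  ₹120000 × 31% = ₹37200
  → ₹76330

Supplementary minimum tax:
  Adjusted income: ₹351000 + ₹74000 + ₹75000 + ₹111000 = ₹611000
  Less exemption ₹43000 → base ₹568000
  ₹568000 × 19% = ₹107920

Excess of supplementary minimum tax over regular tax: ₹107920 − ₹76330 = ₹31590.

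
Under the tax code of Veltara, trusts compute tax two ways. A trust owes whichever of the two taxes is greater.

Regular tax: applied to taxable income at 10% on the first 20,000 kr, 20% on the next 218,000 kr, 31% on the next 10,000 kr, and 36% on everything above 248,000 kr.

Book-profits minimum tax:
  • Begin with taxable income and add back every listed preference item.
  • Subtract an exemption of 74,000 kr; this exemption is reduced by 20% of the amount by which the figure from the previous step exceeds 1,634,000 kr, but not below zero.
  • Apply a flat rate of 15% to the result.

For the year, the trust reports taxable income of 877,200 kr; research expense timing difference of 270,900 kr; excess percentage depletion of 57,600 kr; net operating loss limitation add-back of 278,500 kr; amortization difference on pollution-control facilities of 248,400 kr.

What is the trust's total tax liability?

Book-profits minimum tax:
  Adjusted income: 877,200 kr + 270,900 kr + 57,600 kr + 278,500 kr + 248,400 kr = 1,732,600 kr
  Exemption: 74,000 kr − 20% × (1,732,600 kr − 1,634,000 kr) = 74,000 kr − 19,720 kr = 54,280 kr
  Base: 1,732,600 kr − 54,280 kr = 1,678,320 kr
  1,678,320 kr × 15% = 251,748 kr

Regular tax:
  20,000 kr × 10% = 2,000 kr
  218,000 kr × 20% = 43,600 kr
  10,000 kr × 31% = 3,100 kr
  629,200 kr × 36% = 226,512 kr
  → 275,212 kr

275,212 kr > 251,748 kr, so the regular tax governs.

275,212 kr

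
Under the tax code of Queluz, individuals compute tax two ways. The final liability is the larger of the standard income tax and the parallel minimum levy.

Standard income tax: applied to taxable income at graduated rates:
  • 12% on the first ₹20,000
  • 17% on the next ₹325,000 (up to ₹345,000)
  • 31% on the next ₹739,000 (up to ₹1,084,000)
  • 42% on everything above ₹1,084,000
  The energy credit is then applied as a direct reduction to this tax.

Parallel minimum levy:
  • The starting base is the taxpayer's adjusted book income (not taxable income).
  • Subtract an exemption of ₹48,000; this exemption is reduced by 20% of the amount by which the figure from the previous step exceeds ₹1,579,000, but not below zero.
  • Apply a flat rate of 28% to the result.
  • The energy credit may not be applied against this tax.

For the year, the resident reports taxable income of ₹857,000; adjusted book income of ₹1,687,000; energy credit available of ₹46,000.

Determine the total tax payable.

Standard income tax:
  ₹20,000 × 12% = ₹2,400
  ₹325,000 × 17% = ₹55,250
  ₹512,000 × 31% = ₹158,720
  → ₹216,370
  Less energy credit ₹46,000 → ₹170,370

Parallel minimum levy:
  Base (adjusted book income): ₹1,687,000
  Exemption: ₹48,000 − 20% × (₹1,687,000 − ₹1,579,000) = ₹48,000 − ₹21,600 = ₹26,400
  Base: ₹1,687,000 − ₹26,400 = ₹1,660,600
  ₹1,660,600 × 28% = ₹464,968

₹464,968 > ₹170,370, so the parallel minimum levy is the binding amount.

₹464,968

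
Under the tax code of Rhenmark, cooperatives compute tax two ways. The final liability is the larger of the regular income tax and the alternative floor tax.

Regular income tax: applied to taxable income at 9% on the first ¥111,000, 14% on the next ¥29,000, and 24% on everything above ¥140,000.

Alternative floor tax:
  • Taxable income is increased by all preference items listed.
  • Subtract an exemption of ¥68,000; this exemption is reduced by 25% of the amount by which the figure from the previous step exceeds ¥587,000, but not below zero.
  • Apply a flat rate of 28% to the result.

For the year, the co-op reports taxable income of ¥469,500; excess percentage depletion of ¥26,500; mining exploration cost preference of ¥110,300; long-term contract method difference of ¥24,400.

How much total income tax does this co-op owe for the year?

¥160,615

Regular income tax:
  ¥111,000 × 9% = ¥9,990
  ¥29,000 × 14% = ¥4,060
  ¥329,500 × 24% = ¥79,080
  → ¥93,130

Alternative floor tax:
  Adjusted income: ¥469,500 + ¥26,500 + ¥110,300 + ¥24,400 = ¥630,700
  Exemption: ¥68,000 − 25% × (¥630,700 − ¥587,000) = ¥68,000 − ¥10,925 = ¥57,075
  Base: ¥630,700 − ¥57,075 = ¥573,625
  ¥573,625 × 28% = ¥160,615

¥160,615 > ¥93,130, so the alternative floor tax is the binding amount.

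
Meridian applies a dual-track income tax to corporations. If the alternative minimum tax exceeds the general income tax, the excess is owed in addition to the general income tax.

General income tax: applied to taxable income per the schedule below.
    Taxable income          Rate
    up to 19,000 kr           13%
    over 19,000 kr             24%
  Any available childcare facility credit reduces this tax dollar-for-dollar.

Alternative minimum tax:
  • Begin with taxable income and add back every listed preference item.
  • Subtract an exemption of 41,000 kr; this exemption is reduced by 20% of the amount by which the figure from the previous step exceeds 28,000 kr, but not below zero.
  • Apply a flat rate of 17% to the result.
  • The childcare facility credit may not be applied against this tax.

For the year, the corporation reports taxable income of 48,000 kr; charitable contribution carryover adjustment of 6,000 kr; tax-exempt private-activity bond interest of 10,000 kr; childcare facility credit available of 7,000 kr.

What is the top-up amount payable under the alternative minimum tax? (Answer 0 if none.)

2,704 kr

General income tax:
  19,000 kr × 13% = 2,470 kr
  29,000 kr × 24% = 6,960 kr
  → 9,430 kr
  Less childcare facility credit 7,000 kr → 2,430 kr

Alternative minimum tax:
  Adjusted income: 48,000 kr + 6,000 kr + 10,000 kr = 64,000 kr
  Exemption: 41,000 kr − 20% × (64,000 kr − 28,000 kr) = 41,000 kr − 7,200 kr = 33,800 kr
  Base: 64,000 kr − 33,800 kr = 30,200 kr
  30,200 kr × 17% = 5,134 kr

Excess of alternative minimum tax over general income tax: 5,134 kr − 2,430 kr = 2,704 kr.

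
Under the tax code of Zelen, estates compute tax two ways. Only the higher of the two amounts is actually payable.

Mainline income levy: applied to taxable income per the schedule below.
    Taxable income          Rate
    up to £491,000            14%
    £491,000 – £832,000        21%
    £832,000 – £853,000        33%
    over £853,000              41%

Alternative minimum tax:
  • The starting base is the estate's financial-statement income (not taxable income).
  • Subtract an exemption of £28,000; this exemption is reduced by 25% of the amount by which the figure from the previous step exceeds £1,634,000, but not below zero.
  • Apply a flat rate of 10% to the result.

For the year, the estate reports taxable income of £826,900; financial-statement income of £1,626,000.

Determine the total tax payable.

£159,800

Mainline income levy:
  £491,000 × 14% = £68,740
  £335,900 × 21% = £70,539
  → £139,279

Alternative minimum tax:
  Base (financial-statement income): £1,626,000
  Exemption: £1,626,000 ≤ £1,634,000, so full £28,000 applies
  Base: £1,626,000 − £28,000 = £1,598,000
  £1,598,000 × 10% = £159,800

£159,800 > £139,279, so the alternative minimum tax is the binding amount.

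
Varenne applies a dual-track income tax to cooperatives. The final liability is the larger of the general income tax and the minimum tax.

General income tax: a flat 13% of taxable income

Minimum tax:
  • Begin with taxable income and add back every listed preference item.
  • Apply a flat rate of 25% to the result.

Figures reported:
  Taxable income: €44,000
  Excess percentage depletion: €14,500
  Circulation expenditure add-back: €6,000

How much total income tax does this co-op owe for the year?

Minimum tax:
  Adjusted income: €44,000 + €14,500 + €6,000 = €64,500
  €64,500 × 25% = €16,125

General income tax:
  €44,000 × 13% = €5,720

€16,125 > €5,720, so the minimum tax is the binding amount.

€16,125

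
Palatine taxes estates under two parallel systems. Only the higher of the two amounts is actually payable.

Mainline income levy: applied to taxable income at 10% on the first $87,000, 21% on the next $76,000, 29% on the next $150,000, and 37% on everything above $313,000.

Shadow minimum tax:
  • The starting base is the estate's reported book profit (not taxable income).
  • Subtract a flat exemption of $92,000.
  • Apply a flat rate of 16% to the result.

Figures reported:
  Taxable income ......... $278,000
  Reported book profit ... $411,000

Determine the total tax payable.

$58,010

Shadow minimum tax:
  Base (reported book profit): $411,000
  Less exemption $92,000 → base $319,000
  $319,000 × 16% = $51,040

Mainline income levy:
  $87,000 × 10% = $8,700
  $76,000 × 21% = $15,960
  $115,000 × 29% = $33,350
  → $58,010

$58,010 > $51,040, so the mainline income levy governs.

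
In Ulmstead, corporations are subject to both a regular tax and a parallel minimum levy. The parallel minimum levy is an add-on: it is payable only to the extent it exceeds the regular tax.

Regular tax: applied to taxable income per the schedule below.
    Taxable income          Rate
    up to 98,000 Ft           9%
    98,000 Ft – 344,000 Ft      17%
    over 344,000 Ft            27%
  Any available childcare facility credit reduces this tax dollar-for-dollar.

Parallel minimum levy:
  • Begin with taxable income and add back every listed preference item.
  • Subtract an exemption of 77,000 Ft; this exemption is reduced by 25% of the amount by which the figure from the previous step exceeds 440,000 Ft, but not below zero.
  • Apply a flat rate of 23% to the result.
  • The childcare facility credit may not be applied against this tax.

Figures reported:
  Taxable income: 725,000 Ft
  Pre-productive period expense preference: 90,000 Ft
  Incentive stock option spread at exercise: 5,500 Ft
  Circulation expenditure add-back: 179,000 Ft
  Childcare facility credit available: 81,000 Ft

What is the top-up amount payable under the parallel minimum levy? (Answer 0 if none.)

157,375 Ft

Parallel minimum levy:
  Adjusted income: 725,000 Ft + 90,000 Ft + 5,500 Ft + 179,000 Ft = 999,500 Ft
  Exemption: 25% × (999,500 Ft − 440,000 Ft) = 139,875 Ft ≥ 77,000 Ft, so the exemption is fully phased out
  Base: 999,500 Ft − 0 Ft = 999,500 Ft
  999,500 Ft × 23% = 229,885 Ft

Regular tax:
  98,000 Ft × 9% = 8,820 Ft
  246,000 Ft × 17% = 41,820 Ft
  381,000 Ft × 27% = 102,870 Ft
  → 153,510 Ft
  Less childcare facility credit 81,000 Ft → 72,510 Ft

Excess of parallel minimum levy over regular tax: 229,885 Ft − 72,510 Ft = 157,375 Ft.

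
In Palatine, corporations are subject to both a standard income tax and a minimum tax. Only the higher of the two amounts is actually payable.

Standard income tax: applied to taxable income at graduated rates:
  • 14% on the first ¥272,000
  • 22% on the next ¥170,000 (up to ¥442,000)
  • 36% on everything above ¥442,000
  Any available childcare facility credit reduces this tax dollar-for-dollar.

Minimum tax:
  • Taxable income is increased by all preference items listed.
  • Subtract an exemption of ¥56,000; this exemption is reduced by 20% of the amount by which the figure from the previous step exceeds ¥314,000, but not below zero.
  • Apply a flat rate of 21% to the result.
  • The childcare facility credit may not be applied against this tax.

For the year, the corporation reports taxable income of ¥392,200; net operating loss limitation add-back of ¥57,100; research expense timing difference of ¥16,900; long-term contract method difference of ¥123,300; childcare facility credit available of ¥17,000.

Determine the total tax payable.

¥123,606

Minimum tax:
  Adjusted income: ¥392,200 + ¥57,100 + ¥16,900 + ¥123,300 = ¥589,500
  Exemption: ¥56,000 − 20% × (¥589,500 − ¥314,000) = ¥56,000 − ¥55,100 = ¥900
  Base: ¥589,500 − ¥900 = ¥588,600
  ¥588,600 × 21% = ¥123,606

Standard income tax:
  ¥272,000 × 14% = ¥38,080
  ¥120,200 × 22% = ¥26,444
  → ¥64,524
  Less childcare facility credit ¥17,000 → ¥47,524

¥123,606 > ¥47,524, so the minimum tax is the binding amount.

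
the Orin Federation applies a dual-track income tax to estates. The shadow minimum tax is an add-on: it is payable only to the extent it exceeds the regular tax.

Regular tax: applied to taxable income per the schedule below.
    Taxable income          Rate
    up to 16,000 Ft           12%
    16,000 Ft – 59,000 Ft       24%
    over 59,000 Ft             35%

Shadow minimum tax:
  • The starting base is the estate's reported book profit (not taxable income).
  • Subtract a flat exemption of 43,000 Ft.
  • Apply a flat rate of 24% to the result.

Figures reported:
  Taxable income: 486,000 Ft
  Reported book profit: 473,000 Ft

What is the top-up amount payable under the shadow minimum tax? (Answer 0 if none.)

Regular tax:
  16,000 Ft × 12% = 1,920 Ft
  43,000 Ft × 24% = 10,320 Ft
  427,000 Ft × 35% = 149,450 Ft
  → 161,690 Ft

Shadow minimum tax:
  Base (reported book profit): 473,000 Ft
  Less exemption 43,000 Ft → base 430,000 Ft
  430,000 Ft × 24% = 103,200 Ft

103,200 Ft ≤ 161,690 Ft, so no add-on is due.

0 Ft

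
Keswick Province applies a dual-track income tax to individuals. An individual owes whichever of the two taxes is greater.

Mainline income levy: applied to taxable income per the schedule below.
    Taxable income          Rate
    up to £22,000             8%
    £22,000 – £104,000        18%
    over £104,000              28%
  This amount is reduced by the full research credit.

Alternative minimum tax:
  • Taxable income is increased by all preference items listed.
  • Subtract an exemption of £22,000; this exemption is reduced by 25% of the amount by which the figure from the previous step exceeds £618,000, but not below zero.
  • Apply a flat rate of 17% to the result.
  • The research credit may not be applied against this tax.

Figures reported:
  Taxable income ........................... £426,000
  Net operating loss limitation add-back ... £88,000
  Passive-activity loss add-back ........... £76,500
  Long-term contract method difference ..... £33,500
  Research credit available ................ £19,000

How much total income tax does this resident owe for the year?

Alternative minimum tax:
  Adjusted income: £426,000 + £88,000 + £76,500 + £33,500 = £624,000
  Exemption: £22,000 − 25% × (£624,000 − £618,000) = £22,000 − £1,500 = £20,500
  Base: £624,000 − £20,500 = £603,500
  £603,500 × 17% = £102,595

Mainline income levy:
  £22,000 × 8% = £1,760
  £82,000 × 18% = £14,760
  £322,000 × 28% = £90,160
  → £106,680
  Less research credit £19,000 → £87,680

£102,595 > £87,680, so the alternative minimum tax is the binding amount.

£102,595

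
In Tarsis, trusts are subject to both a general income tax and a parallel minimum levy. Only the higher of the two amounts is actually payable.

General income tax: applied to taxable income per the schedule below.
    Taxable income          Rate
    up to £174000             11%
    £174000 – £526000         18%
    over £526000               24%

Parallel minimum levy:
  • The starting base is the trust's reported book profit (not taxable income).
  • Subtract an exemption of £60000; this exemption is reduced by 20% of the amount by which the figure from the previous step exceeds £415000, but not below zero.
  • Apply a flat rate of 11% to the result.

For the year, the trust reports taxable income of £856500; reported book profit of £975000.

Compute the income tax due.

£161820

General income tax:
  £174000 × 11% = £19140
  £352000 × 18% = £63360
  £330500 × 24% = £79320
  → £161820

Parallel minimum levy:
  Base (reported book profit): £975000
  Exemption: 20% × (£975000 − £415000) = £112000 ≥ £60000, so the exemption is fully phased out
  Base: £975000 − £0 = £975000
  £975000 × 11% = £107250

£161820 > £107250, so the general income tax governs.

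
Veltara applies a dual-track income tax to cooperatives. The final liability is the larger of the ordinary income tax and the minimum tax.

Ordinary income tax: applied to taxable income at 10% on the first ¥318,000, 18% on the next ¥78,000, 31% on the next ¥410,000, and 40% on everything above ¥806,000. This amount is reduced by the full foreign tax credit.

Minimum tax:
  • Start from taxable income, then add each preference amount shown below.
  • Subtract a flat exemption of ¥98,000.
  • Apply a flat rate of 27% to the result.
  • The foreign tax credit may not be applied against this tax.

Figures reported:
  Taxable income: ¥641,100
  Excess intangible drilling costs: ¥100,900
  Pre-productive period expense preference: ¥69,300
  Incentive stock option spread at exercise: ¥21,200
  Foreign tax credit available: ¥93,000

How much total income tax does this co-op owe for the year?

¥198,315

Minimum tax:
  Adjusted income: ¥641,100 + ¥100,900 + ¥69,300 + ¥21,200 = ¥832,500
  Less exemption ¥98,000 → base ¥734,500
  ¥734,500 × 27% = ¥198,315

Ordinary income tax:
  ¥318,000 × 10% = ¥31,800
  ¥78,000 × 18% = ¥14,040
  ¥245,100 × 31% = ¥75,981
  → ¥121,821
  Less foreign tax credit ¥93,000 → ¥28,821

¥198,315 > ¥28,821, so the minimum tax is the binding amount.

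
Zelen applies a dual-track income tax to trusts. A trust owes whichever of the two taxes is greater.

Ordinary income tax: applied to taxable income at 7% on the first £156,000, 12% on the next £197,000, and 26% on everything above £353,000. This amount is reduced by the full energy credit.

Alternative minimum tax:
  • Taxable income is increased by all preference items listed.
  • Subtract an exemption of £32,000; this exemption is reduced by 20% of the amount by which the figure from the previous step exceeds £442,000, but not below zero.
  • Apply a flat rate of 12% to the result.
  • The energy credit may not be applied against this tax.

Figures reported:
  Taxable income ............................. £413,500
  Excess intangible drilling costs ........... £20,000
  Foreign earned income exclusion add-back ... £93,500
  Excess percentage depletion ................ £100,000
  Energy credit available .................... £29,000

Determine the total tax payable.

£75,240

Ordinary income tax:
  £156,000 × 7% = £10,920
  £197,000 × 12% = £23,640
  £60,500 × 26% = £15,730
  → £50,290
  Less energy credit £29,000 → £21,290

Alternative minimum tax:
  Adjusted income: £413,500 + £20,000 + £93,500 + £100,000 = £627,000
  Exemption: 20% × (£627,000 − £442,000) = £37,000 ≥ £32,000, so the exemption is fully phased out
  Base: £627,000 − £0 = £627,000
  £627,000 × 12% = £75,240

£75,240 > £21,290, so the alternative minimum tax is the binding amount.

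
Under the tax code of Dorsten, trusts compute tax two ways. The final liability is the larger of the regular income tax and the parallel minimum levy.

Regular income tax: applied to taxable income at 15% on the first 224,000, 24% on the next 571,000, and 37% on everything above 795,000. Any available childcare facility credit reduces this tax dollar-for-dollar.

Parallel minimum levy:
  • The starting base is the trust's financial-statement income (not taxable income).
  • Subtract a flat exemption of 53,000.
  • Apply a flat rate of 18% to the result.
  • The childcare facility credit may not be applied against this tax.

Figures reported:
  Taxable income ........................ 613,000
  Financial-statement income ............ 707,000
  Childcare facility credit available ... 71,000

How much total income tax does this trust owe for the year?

Regular income tax:
  224,000 × 15% = 33,600
  389,000 × 24% = 93,360
  → 126,960
  Less childcare facility credit 71,000 → 55,960

Parallel minimum levy:
  Base (financial-statement income): 707,000
  Less exemption 53,000 → base 654,000
  654,000 × 18% = 117,720

117,720 > 55,960, so the parallel minimum levy is the binding amount.

117,720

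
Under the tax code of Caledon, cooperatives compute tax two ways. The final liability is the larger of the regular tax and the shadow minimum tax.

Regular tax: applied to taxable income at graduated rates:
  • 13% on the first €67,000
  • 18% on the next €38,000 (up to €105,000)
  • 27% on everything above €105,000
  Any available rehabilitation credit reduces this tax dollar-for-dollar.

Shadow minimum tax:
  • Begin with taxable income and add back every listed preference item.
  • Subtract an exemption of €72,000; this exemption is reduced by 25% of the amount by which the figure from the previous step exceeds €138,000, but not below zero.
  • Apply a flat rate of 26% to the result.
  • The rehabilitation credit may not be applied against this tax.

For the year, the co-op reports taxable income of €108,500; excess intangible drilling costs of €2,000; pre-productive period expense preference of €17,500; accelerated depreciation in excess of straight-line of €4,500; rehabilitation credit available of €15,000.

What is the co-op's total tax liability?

Shadow minimum tax:
  Adjusted income: €108,500 + €2,000 + €17,500 + €4,500 = €132,500
  Exemption: €132,500 ≤ €138,000, so full €72,000 applies
  Base: €132,500 − €72,000 = €60,500
  €60,500 × 26% = €15,730

Regular tax:
  €67,000 × 13% = €8,710
  €38,000 × 18% = €6,840
  €3,500 × 27% = €945
  → €16,495
  Less rehabilitation credit €15,000 → €1,495

€15,730 > €1,495, so the shadow minimum tax is the binding amount.

€15,730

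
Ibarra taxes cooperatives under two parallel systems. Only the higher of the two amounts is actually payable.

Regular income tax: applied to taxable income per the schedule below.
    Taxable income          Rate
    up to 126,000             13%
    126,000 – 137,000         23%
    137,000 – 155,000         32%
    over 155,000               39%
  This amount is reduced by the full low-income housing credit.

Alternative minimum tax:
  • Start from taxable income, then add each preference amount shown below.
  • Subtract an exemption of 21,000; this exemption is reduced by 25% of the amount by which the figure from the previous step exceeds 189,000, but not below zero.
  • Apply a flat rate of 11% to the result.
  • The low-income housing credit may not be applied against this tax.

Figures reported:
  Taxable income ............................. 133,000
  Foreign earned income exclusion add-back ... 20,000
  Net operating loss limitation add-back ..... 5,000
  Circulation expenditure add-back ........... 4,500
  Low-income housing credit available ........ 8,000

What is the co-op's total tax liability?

15,565

Alternative minimum tax:
  Adjusted income: 133,000 + 20,000 + 5,000 + 4,500 = 162,500
  Exemption: 162,500 ≤ 189,000, so full 21,000 applies
  Base: 162,500 − 21,000 = 141,500
  141,500 × 11% = 15,565

Regular income tax:
  126,000 × 13% = 16,380
  7,000 × 23% = 1,610
  → 17,990
  Less low-income housing credit 8,000 → 9,990

15,565 > 9,990, so the alternative minimum tax is the binding amount.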